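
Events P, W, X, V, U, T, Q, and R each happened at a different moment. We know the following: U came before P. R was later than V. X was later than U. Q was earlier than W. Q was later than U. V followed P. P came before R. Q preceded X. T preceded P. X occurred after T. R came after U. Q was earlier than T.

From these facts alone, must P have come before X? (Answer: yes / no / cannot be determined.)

cannot be determined

No chain of stated constraints runs from P to X, and none runs from X to P either.
So the relative order of P and X is not fixed by the given facts.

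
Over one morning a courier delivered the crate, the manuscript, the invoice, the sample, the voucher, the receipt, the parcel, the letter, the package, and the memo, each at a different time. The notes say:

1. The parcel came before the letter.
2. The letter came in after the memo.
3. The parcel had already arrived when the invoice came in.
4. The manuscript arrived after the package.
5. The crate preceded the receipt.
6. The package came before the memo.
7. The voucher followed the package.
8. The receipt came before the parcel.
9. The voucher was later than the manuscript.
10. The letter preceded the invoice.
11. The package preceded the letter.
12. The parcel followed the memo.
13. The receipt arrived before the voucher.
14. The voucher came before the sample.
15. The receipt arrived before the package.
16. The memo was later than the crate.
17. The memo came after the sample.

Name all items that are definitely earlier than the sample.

the crate, the manuscript, the package, the receipt, the voucher

Directly stated before the sample: the voucher.
The crate reaches the sample via the crate → the receipt → the voucher → the sample.
The manuscript reaches the sample via the manuscript → the voucher → the sample.
The package reaches the sample via the package → the voucher → the sample.
Likewise the receipt reaches the sample by chaining the stated constraints.
No chain forces the parcel (or any of the others) ahead of the sample.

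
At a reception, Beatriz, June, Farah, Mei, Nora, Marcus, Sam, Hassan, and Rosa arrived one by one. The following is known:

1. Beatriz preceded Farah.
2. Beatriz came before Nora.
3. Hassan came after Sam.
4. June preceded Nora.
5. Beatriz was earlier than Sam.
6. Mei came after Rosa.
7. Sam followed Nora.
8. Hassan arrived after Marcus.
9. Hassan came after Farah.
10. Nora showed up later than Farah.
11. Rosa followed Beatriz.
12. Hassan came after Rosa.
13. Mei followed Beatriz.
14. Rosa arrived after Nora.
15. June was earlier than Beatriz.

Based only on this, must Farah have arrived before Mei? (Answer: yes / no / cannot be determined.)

yes

Chain the constraints: Farah → Nora → Rosa → Mei. Each link is directly stated, so Farah comes before Mei.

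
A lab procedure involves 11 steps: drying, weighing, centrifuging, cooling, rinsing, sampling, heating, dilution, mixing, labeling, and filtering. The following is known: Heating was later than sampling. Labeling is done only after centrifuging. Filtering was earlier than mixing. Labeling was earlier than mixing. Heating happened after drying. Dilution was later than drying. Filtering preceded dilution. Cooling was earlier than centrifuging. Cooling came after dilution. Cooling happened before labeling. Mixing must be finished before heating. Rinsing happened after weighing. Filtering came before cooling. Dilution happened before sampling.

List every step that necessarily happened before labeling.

centrifuging, cooling, dilution, drying, filtering

Directly stated before labeling: centrifuging and cooling.
Dilution reaches labeling via dilution → cooling → labeling.
Drying reaches labeling via drying → dilution → cooling → labeling.
Filtering reaches labeling via filtering → cooling → labeling.
No chain forces mixing (or any of the others) ahead of labeling.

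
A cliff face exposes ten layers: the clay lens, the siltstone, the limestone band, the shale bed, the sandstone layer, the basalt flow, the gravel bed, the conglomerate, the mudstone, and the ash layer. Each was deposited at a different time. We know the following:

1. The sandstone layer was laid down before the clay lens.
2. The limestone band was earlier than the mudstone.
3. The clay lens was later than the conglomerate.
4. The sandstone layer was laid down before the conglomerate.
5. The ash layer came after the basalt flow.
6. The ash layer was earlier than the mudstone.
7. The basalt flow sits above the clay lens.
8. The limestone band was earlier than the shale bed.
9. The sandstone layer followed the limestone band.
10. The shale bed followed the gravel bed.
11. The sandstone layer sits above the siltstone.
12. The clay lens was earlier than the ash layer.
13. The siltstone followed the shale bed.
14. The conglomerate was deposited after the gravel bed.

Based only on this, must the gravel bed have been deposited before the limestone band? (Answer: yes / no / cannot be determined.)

cannot be determined

No chain of stated constraints runs from the gravel bed to the limestone band, and none runs from the limestone band to the gravel bed either.
So the relative order of the gravel bed and the limestone band is not fixed by the given facts.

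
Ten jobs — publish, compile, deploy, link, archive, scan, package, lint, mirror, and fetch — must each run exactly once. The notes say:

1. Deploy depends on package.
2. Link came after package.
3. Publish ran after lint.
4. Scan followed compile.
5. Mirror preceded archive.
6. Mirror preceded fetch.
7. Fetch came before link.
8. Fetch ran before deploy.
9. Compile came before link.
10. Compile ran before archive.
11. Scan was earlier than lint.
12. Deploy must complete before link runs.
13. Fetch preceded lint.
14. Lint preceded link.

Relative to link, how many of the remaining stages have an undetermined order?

Forced before link: compile, deploy, fetch, lint, mirror, package, and scan.
That leaves archive and publish with no forced order relative to link — 2.

2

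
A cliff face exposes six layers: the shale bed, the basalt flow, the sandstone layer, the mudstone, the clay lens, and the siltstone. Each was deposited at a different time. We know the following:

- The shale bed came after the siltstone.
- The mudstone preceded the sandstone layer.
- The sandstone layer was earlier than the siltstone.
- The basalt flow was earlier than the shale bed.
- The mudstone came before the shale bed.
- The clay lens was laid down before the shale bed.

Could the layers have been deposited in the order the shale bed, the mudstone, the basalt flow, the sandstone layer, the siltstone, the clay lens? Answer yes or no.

no

The constraints require the siltstone before the shale bed, but in the proposed sequence the shale bed appears ahead of the siltstone. That one violation is enough.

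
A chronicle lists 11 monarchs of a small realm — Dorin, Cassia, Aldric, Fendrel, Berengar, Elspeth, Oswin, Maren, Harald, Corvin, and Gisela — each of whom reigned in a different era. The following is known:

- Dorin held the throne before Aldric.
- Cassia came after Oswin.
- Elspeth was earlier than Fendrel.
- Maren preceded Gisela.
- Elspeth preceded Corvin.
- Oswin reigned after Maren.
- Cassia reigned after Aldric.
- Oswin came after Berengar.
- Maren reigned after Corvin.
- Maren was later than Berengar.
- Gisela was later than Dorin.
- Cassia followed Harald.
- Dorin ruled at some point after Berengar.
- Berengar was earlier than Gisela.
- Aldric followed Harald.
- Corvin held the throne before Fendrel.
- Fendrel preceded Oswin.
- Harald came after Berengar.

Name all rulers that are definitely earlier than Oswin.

Directly stated before Oswin: Berengar, Fendrel, and Maren.
Corvin reaches Oswin via Corvin → Maren → Oswin.
Elspeth reaches Oswin via Elspeth → Fendrel → Oswin.
No chain forces Gisela (or any of the others) ahead of Oswin.

Berengar, Corvin, Elspeth, Fendrel, Maren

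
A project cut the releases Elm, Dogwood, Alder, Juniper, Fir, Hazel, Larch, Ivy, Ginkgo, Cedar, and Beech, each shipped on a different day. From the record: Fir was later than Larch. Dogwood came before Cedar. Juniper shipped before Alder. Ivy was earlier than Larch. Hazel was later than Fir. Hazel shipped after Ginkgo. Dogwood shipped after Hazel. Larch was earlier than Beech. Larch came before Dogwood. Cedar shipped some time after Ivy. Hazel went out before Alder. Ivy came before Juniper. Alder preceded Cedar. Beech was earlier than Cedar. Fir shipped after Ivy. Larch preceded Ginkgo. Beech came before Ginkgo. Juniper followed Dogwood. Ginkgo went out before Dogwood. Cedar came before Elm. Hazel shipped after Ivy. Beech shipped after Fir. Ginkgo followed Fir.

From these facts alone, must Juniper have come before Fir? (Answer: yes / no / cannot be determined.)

Tracing the constraints gives Fir → Hazel → Dogwood → Juniper, so Fir must come before Juniper.
That means Juniper cannot be before Fir.

no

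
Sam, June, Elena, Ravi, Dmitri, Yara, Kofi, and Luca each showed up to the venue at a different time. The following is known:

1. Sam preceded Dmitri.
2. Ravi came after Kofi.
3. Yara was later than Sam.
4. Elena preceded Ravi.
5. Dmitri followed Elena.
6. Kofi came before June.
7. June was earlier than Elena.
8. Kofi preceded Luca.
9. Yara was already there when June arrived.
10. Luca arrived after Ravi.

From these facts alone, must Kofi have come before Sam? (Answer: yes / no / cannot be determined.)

No chain of stated constraints runs from Kofi to Sam, and none runs from Sam to Kofi either.
So the relative order of Kofi and Sam is not fixed by the given facts.

cannot be determined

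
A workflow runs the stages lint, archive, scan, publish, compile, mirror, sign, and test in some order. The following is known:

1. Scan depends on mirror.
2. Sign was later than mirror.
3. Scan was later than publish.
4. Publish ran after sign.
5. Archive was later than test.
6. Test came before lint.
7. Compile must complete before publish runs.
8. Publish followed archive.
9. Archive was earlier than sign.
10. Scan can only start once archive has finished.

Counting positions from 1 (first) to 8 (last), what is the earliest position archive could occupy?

2

Test must come before archive — 1 forced predecessor.
Nothing else is forced ahead of archive, so its earliest slot is position 1 + 1 = 2.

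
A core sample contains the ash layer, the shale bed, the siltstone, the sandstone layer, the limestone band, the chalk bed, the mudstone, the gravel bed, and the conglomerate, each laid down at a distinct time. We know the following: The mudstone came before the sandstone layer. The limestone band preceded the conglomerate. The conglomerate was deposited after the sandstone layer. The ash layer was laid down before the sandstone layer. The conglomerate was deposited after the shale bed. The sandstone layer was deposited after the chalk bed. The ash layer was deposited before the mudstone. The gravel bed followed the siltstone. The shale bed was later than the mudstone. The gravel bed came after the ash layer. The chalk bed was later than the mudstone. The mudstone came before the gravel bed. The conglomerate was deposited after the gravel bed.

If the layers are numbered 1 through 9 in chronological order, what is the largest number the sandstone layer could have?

8

The sandstone layer must come before the conglomerate — 1 layer forced after it.
Everything else can be placed before the sandstone layer in some valid order, so the sandstone layer can sit as late as position 9 − 1 = 8.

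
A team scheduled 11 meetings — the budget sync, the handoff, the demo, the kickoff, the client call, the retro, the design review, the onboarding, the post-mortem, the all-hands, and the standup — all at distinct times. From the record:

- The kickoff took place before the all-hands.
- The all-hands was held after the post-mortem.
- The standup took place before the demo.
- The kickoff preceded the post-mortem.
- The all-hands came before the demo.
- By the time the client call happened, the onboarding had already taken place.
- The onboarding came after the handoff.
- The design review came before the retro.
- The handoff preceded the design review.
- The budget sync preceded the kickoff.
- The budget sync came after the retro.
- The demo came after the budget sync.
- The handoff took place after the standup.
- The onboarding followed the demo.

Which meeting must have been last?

Every other meeting has a chain of constraints placing it before the client call, so the client call is last.

the client call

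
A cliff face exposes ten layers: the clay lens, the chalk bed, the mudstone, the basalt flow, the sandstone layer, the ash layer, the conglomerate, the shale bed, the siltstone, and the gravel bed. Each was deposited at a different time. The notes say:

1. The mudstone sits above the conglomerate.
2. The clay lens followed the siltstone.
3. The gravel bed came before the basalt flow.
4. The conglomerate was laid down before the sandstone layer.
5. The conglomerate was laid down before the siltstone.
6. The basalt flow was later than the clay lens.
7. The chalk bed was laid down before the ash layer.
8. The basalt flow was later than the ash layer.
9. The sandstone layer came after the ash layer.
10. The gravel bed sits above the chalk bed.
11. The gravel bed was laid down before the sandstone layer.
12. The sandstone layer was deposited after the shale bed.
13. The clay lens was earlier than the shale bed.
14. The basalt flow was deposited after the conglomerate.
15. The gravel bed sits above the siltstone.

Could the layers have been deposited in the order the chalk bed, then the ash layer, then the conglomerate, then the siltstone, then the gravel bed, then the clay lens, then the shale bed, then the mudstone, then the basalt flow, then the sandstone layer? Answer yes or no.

yes

Check each stated constraint against the proposed order — e.g. the conglomerate is ahead of the sandstone layer; the ash layer is ahead of the sandstone layer. Every pair is in the required order; nothing is violated.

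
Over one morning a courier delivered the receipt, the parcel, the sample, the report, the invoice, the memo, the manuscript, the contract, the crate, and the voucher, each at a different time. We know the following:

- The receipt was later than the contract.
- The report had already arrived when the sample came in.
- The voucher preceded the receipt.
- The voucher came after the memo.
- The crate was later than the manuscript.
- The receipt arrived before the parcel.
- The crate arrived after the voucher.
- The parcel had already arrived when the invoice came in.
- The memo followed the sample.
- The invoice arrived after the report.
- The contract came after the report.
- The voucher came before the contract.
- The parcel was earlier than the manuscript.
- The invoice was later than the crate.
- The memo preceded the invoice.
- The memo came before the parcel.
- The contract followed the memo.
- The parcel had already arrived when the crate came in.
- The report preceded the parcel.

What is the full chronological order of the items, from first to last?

the report, the sample, the memo, the voucher, the contract, the receipt, the parcel, the manuscript, the crate, the invoice

The constraints fix every adjacent pair, so only one ordering works:
the report → the sample → the memo → the voucher → the contract → the receipt → the parcel → the manuscript → the crate → the invoice.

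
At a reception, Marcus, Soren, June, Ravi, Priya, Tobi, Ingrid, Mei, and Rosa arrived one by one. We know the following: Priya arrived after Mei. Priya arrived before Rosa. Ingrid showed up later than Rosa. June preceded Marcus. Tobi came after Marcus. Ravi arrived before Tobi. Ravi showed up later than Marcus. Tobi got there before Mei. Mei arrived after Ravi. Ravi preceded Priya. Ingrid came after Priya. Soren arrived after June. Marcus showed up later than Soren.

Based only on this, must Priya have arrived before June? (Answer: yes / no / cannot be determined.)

no

Tracing the constraints gives June → Marcus → Ravi → Priya, so June must come before Priya.
That means Priya cannot be before June.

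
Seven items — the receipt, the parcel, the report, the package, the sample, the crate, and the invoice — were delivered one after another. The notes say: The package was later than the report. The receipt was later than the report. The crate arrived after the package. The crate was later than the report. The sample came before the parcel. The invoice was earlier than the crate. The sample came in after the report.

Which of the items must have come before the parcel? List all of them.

Directly stated before the parcel: the sample.
The report reaches the parcel via the report → the sample → the parcel.

the report, the sample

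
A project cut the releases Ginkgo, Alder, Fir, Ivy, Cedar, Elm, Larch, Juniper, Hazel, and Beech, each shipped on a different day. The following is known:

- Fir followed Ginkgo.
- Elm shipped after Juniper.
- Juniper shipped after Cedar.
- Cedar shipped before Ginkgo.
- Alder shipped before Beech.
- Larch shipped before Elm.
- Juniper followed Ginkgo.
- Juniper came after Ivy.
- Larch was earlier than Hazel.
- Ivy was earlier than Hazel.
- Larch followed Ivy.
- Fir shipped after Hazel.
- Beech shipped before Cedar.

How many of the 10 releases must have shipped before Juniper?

Directly stated before Juniper: Cedar, Ginkgo, and Ivy.
Alder reaches Juniper via Alder → Beech → Cedar → Juniper.
Beech reaches Juniper via Beech → Cedar → Juniper.
No chain forces Hazel (or any of the others) ahead of Juniper.
That's Alder, Beech, Cedar, Ginkgo, and Ivy — 5 in all.

5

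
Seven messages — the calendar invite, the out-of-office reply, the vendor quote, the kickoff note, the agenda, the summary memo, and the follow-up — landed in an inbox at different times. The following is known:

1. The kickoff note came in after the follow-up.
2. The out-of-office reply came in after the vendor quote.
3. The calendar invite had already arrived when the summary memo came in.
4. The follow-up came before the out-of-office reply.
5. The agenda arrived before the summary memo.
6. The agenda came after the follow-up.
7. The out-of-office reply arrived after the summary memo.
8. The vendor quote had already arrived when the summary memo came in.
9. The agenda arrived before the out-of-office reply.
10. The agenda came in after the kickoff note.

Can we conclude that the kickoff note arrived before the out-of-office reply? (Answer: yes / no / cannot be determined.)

Chain the constraints: the kickoff note → the agenda → the out-of-office reply. Each link is directly stated, so the kickoff note comes before the out-of-office reply.

yes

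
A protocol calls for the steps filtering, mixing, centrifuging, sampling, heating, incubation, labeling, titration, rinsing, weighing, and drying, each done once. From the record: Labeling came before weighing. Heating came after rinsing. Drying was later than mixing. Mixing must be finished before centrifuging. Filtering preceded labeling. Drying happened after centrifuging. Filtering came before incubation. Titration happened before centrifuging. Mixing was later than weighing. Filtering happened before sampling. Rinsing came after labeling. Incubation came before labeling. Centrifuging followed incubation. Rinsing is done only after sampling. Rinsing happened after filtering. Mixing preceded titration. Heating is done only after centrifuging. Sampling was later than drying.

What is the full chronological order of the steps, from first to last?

The constraints fix every adjacent pair, so only one ordering works:
filtering → incubation → labeling → weighing → mixing → titration → centrifuging → drying → sampling → rinsing → heating.

filtering, incubation, labeling, weighing, mixing, titration, centrifuging, drying, sampling, rinsing, heating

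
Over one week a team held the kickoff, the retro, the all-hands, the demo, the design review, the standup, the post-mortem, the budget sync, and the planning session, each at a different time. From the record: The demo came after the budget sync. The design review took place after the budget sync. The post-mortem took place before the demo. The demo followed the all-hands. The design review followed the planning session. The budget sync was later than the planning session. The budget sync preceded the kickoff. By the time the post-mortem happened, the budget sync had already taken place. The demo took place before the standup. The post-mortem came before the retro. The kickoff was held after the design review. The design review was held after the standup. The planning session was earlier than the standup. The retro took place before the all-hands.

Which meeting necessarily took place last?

the kickoff

Every other meeting has a chain of constraints placing it before the kickoff, so the kickoff is last.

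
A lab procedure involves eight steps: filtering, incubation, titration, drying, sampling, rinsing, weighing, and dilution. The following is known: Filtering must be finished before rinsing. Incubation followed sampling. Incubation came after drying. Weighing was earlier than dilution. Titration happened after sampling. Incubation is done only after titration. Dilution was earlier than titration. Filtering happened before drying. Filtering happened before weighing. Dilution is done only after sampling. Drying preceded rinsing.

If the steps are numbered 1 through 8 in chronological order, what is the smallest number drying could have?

2

Filtering must come before drying — 1 forced predecessor.
Nothing else is forced ahead of drying, so its earliest slot is position 1 + 1 = 2.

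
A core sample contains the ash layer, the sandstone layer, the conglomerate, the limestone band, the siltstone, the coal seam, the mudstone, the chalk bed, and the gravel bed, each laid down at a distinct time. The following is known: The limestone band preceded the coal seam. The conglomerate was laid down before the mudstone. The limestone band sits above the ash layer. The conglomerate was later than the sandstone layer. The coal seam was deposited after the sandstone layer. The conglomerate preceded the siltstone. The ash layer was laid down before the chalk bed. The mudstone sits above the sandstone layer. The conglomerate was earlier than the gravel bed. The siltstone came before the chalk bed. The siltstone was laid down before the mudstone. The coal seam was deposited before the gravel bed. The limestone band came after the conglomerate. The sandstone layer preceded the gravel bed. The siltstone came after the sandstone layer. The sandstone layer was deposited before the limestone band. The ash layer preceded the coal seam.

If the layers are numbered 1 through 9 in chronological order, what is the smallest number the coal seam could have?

The ash layer, the conglomerate, the limestone band, and the sandstone layer must all come before the coal seam — 4 forced predecessors.
Nothing else is forced ahead of the coal seam, so its earliest slot is position 4 + 1 = 5.

5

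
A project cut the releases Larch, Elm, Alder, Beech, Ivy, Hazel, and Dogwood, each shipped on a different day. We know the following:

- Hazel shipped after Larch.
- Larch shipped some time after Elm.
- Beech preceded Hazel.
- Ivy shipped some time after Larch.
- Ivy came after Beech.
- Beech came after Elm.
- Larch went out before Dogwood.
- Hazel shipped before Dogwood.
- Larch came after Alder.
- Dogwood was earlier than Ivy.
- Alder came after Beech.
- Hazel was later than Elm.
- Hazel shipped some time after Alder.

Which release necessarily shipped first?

Elm

Elm has a chain of constraints placing it before every other release, so Elm must be first.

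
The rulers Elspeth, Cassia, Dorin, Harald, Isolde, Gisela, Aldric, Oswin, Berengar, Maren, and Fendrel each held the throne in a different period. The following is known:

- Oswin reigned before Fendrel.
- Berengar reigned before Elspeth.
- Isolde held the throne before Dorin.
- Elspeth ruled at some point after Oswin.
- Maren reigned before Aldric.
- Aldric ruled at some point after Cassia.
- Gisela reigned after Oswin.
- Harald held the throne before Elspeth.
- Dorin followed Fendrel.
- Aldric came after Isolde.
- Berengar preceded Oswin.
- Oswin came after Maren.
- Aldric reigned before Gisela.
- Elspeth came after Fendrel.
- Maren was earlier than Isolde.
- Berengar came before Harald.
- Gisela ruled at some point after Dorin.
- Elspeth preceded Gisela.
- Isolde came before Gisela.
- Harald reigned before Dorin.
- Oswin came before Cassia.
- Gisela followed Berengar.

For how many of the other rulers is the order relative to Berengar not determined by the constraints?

Forced after Berengar: Aldric, Cassia, Dorin, Elspeth, Fendrel, Gisela, Harald, and Oswin.
That leaves Isolde and Maren with no forced order relative to Berengar — 2.

2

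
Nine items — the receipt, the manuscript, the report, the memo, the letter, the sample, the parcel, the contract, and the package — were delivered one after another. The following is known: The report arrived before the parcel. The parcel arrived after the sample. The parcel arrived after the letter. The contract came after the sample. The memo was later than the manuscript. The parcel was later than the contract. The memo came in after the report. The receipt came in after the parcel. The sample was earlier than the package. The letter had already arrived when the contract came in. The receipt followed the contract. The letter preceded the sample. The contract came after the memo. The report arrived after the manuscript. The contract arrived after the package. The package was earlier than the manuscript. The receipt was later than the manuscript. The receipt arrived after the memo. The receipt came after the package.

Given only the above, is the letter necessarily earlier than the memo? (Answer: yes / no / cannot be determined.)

yes

Chain the constraints: the letter → the sample → the package → the manuscript → the memo. Each link is directly stated, so the letter comes before the memo.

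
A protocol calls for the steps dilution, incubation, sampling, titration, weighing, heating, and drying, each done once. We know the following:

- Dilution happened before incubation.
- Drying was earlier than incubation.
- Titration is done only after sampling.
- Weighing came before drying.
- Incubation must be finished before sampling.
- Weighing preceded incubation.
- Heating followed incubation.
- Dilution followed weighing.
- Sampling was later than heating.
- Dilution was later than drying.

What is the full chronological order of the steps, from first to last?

The constraints fix every adjacent pair, so only one ordering works:
weighing → drying → dilution → incubation → heating → sampling → titration.

weighing, drying, dilution, incubation, heating, sampling, titration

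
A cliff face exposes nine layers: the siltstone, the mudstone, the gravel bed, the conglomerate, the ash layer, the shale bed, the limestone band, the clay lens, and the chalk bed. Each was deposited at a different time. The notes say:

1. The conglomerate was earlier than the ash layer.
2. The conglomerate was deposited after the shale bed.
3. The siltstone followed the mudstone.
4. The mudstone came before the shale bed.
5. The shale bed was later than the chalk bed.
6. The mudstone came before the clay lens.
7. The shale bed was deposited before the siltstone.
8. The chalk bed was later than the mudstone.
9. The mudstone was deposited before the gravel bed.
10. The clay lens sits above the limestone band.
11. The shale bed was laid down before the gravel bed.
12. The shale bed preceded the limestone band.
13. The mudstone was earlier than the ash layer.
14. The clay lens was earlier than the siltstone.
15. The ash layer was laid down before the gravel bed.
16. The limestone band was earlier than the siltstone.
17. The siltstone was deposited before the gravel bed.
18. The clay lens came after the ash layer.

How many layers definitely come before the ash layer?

Directly stated before the ash layer: the conglomerate and the mudstone.
The chalk bed reaches the ash layer via the chalk bed → the shale bed → the conglomerate → the ash layer.
The shale bed reaches the ash layer via the shale bed → the conglomerate → the ash layer.
That's the chalk bed, the conglomerate, the mudstone, and the shale bed — 4 in all.

4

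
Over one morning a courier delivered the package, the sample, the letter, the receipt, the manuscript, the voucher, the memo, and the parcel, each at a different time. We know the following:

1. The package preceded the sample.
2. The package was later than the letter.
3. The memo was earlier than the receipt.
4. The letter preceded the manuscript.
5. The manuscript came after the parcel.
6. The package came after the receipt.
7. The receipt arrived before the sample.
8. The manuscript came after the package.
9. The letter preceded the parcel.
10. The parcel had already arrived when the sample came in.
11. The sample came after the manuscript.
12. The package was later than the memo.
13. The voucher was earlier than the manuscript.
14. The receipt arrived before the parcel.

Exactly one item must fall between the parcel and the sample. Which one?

the manuscript

Tracing the constraints gives the parcel → the manuscript → the sample, so the manuscript sits after the parcel and before the sample.
No other item is forced both after the parcel and before the sample.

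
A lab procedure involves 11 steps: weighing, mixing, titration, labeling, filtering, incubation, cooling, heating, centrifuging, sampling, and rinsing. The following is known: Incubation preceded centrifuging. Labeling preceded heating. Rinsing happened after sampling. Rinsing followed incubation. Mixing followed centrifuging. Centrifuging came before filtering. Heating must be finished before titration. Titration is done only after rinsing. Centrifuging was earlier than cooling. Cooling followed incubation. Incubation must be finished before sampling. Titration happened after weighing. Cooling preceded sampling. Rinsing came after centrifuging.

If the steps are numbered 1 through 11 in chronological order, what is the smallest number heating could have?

Labeling must come before heating — 1 forced predecessor.
Nothing else is forced ahead of heating, so its earliest slot is position 1 + 1 = 2.

2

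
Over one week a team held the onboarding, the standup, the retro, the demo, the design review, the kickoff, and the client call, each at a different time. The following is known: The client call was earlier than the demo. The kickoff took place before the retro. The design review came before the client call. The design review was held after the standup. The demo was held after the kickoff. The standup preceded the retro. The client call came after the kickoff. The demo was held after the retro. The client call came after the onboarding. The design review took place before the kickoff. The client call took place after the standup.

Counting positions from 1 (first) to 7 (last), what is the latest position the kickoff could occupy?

4

The kickoff must come before the client call, the demo, and the retro — 3 meetings forced after it.
Everything else can be placed before the kickoff in some valid order, so the kickoff can sit as late as position 7 − 3 = 4.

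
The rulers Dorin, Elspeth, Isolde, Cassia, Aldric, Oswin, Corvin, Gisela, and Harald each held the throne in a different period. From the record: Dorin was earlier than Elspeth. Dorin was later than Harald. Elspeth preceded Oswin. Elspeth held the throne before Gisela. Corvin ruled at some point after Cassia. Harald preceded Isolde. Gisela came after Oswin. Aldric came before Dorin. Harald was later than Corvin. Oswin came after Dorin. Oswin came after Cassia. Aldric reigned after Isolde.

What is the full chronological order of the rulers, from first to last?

Cassia, Corvin, Harald, Isolde, Aldric, Dorin, Elspeth, Oswin, Gisela

The constraints fix every adjacent pair, so only one ordering works:
Cassia → Corvin → Harald → Isolde → Aldric → Dorin → Elspeth → Oswin → Gisela.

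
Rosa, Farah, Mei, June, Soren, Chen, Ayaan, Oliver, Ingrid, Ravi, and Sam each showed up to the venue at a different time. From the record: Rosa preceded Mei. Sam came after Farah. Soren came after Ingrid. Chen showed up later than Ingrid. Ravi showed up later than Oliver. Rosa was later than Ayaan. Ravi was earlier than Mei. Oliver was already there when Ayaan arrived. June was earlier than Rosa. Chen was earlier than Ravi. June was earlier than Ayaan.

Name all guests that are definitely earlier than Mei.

Ayaan, Chen, Ingrid, June, Oliver, Ravi, Rosa

Directly stated before Mei: Ravi and Rosa.
Ayaan reaches Mei via Ayaan → Rosa → Mei.
Chen reaches Mei via Chen → Ravi → Mei.
Ingrid reaches Mei via Ingrid → Chen → Ravi → Mei.
Likewise June and Oliver each reach Mei by chaining the stated constraints.
No chain forces Farah (or any of the others) ahead of Mei.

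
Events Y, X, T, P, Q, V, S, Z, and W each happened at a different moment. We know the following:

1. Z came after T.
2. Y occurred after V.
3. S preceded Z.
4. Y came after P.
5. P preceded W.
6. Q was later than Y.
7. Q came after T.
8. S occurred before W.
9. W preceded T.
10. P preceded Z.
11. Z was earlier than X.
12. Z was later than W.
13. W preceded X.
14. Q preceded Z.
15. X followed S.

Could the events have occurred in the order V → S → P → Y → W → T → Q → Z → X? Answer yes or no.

Check each stated constraint against the proposed order — e.g. S is ahead of Z; S is ahead of X. Every pair is in the required order; nothing is violated.

yes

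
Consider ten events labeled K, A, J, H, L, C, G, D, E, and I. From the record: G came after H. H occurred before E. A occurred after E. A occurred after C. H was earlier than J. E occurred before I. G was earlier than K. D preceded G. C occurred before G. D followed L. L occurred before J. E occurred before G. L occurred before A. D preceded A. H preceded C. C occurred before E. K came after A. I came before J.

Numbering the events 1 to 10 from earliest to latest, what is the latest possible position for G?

9

G must come before K — 1 event forced after it.
Everything else can be placed before G in some valid order, so G can sit as late as position 10 − 1 = 9.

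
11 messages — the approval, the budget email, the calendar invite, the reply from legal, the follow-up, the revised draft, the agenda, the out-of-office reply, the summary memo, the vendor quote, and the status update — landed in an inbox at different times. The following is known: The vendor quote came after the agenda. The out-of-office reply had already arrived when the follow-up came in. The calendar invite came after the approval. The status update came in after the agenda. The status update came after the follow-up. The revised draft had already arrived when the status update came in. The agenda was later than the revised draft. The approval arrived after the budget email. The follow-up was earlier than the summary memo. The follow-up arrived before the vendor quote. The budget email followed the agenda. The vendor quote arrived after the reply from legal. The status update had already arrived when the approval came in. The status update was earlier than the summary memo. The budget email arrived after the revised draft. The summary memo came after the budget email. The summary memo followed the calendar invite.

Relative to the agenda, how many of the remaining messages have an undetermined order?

Forced before the agenda: the revised draft; forced after the agenda: the approval, the budget email, the calendar invite, the status update, the summary memo, and the vendor quote.
That leaves the follow-up, the out-of-office reply, and the reply from legal with no forced order relative to the agenda — 3.

3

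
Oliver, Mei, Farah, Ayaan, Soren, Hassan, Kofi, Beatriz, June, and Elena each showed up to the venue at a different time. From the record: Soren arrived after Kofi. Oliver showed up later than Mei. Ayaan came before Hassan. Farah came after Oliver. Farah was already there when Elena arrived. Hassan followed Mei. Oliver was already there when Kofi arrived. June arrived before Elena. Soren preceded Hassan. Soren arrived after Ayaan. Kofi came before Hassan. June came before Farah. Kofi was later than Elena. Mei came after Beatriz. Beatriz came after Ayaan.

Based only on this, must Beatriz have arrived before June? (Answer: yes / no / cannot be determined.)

No chain of stated constraints runs from Beatriz to June, and none runs from June to Beatriz either.
So the relative order of Beatriz and June is not fixed by the given facts.

cannot be determined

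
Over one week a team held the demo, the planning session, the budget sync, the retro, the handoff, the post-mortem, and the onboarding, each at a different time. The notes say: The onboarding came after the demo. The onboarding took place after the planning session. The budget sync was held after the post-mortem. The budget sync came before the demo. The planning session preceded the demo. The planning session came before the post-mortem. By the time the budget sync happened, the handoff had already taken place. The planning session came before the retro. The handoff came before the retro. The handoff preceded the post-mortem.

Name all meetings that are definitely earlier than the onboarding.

the budget sync, the demo, the handoff, the planning session, the post-mortem

Directly stated before the onboarding: the demo and the planning session.
The budget sync reaches the onboarding via the budget sync → the demo → the onboarding.
The handoff reaches the onboarding via the handoff → the budget sync → the demo → the onboarding.
The post-mortem reaches the onboarding via the post-mortem → the budget sync → the demo → the onboarding.
No chain forces the retro ahead of the onboarding.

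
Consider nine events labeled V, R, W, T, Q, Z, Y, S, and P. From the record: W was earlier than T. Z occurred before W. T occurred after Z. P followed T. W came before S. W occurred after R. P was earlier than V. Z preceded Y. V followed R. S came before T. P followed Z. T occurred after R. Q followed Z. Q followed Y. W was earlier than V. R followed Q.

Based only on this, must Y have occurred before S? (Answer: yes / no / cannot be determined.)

Chain the constraints: Y → Q → R → W → S. Each link is directly stated, so Y comes before S.

yes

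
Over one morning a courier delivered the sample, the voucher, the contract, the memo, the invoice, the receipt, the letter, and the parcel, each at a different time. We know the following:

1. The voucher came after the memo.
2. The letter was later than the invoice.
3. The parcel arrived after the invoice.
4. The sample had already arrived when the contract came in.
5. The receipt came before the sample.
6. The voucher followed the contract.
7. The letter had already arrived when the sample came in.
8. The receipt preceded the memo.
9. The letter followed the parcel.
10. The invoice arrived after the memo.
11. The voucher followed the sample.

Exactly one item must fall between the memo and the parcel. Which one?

Tracing the constraints gives the memo → the invoice → the parcel, so the invoice sits after the memo and before the parcel.
No other item is forced both after the memo and before the parcel.

the invoice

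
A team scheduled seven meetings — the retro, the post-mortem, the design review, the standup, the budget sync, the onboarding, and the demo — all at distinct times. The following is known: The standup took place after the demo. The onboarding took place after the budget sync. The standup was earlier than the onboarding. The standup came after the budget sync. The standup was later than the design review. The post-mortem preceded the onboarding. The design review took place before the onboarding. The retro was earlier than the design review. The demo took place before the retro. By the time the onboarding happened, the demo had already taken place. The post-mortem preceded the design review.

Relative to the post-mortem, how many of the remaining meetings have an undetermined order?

Forced after the post-mortem: the design review, the onboarding, and the standup.
That leaves the budget sync, the demo, and the retro with no forced order relative to the post-mortem — 3.

3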